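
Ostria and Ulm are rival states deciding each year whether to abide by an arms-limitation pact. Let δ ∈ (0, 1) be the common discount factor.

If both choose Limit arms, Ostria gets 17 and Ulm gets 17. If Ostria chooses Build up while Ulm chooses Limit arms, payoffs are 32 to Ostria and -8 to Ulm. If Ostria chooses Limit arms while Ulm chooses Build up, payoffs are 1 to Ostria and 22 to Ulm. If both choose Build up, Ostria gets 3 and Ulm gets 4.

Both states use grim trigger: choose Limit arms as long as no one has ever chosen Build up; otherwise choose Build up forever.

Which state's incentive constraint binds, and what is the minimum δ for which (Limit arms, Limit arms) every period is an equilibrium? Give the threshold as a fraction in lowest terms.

Ostria's threshold: (32−17)/(32−3) = 15/29.
Ulm's threshold: (22−17)/(22−4) = 5/18.
15/29 > 5/18, so Ostria binds and δ* = 15/29.

Ostria; δ ≥ 15/29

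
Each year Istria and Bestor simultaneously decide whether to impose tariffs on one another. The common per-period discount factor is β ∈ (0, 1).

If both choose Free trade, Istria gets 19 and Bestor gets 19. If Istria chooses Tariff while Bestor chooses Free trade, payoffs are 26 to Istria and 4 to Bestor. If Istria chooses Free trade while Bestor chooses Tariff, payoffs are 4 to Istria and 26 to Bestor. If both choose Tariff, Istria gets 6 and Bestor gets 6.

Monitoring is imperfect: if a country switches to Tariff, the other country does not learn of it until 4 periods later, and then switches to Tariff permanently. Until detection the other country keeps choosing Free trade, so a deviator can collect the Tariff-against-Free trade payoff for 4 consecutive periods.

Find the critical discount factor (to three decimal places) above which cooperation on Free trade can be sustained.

0.769

A deviator earns 26 for 4 periods, then 6 forever; cooperating earns 19 forever. Multiplying the IC by (1−β):
19 ≥ 26(1−β^4) + 6β^4, so 20·β^4 ≥ 7 and β^4 ≥ 7/20.
β ≥ (7/20)^(1/4) ≈ 0.769.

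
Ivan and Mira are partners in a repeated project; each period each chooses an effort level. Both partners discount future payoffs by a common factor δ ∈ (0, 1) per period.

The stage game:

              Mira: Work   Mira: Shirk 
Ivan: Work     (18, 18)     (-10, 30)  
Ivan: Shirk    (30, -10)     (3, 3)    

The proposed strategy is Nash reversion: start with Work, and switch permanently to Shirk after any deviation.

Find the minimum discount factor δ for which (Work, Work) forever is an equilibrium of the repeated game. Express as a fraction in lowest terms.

Under grim trigger the critical discount factor is (T−C)/(T−P) with T = 30, C = 18, P = 3.
δ* = (30−18)/(30−3) = 12/27 = 4/9.

4/9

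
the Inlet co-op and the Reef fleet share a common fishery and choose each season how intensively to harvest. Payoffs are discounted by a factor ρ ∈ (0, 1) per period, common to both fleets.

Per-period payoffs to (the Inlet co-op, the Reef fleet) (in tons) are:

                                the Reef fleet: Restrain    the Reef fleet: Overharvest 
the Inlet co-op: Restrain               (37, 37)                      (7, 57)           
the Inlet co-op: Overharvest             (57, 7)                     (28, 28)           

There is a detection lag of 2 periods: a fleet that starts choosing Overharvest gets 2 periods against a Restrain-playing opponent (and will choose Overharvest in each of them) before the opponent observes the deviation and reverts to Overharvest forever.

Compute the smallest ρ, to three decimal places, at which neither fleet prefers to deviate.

Deviating for the 2 undetected periods gains 57−37 = 20 per period over cooperation, then loses 37−28 = 9 per period forever once punishment starts.
Gain: 20(1 + ρ + … + ρ^1); loss: 9·ρ^2/(1−ρ).
No profitable deviation ⇔ 20(1−ρ^2) ≤ 9·ρ^2, i.e. ρ^2 ≥ 20/(20+9) = 20/29.
Hence ρ ≥ (20/29)^(1/2) ≈ 0.830.

0.830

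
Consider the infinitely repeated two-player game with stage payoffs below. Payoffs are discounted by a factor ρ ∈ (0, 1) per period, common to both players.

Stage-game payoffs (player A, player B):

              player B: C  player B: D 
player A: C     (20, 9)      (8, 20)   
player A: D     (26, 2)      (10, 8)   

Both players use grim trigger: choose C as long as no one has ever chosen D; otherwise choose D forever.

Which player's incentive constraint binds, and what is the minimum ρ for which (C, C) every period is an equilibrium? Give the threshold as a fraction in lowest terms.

player A: cooperation gives 20 each period; deviation gives 26 once then 10 forever.
  20/(1−ρ) ≥ 26 + 10ρ/(1−ρ) ⇒ ρ ≥ 6/16 = 3/8.
player B: cooperation gives 9 each period; deviation gives 20 once then 8 forever.
  ρ ≥ 11/12.
Both must hold, so the binding constraint is player B's: ρ ≥ 11/12.

player B; ρ ≥ 11/12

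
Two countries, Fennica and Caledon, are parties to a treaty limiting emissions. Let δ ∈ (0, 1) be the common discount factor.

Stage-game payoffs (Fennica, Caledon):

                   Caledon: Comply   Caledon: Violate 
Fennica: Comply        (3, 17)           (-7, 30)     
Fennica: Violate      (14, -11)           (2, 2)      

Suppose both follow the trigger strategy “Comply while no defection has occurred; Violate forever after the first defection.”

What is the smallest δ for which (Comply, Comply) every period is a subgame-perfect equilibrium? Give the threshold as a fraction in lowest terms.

Fennica's threshold: (14−3)/(14−2) = 11/12.
Caledon's threshold: (30−17)/(30−2) = 13/28.
11/12 > 13/28, so Fennica binds and δ* = 11/12.

11/12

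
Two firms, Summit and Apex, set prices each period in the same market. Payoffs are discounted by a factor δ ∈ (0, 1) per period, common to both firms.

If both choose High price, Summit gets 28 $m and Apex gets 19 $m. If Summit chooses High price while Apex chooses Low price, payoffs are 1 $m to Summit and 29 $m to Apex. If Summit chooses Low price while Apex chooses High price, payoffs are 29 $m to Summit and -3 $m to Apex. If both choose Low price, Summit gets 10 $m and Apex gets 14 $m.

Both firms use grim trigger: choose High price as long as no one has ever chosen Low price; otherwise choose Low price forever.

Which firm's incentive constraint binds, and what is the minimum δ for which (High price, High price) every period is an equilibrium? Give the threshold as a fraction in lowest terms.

Apex; δ ≥ 2/3

For Summit: deviation gain 29−28 = 1, per-period punishment loss 28−10 = 18. IC gives δ ≥ 1/19.
For Apex: gain 10, loss 5 per period, so δ ≥ 10/15 = 2/3.
The tighter constraint is Apex's, so cooperation needs δ ≥ 2/3.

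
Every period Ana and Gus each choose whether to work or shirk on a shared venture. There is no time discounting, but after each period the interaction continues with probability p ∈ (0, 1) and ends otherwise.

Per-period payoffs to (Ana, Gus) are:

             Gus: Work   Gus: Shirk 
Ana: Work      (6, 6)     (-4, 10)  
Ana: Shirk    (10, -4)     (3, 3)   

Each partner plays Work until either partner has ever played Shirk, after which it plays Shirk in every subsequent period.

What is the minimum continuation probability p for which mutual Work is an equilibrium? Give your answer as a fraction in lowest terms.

With no time discounting, the continuation probability p plays the role of the discount factor.
Grim-trigger IC: 6/(1−p) ≥ 10 + 3p/(1−p) ⇒ p ≥ (10−6)/(10−3) = 4/7.

4/7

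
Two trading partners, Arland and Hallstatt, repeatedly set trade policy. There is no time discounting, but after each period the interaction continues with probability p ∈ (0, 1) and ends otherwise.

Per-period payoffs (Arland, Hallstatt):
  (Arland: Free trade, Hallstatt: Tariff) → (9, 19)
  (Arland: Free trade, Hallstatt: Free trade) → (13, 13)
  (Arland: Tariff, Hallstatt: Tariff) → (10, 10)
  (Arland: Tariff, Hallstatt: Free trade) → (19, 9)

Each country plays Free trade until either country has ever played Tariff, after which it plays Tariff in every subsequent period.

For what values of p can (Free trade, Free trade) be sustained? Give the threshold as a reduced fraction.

2/3

Expected cooperation value is 13 + p·13 + p²·13 + … = 13/(1−p); deviation gives 19 + p·10/(1−p).
13 ≥ 19(1−p) + 10p ⇒ 9p ≥ 6 ⇒ p ≥ 6/9 = 2/3.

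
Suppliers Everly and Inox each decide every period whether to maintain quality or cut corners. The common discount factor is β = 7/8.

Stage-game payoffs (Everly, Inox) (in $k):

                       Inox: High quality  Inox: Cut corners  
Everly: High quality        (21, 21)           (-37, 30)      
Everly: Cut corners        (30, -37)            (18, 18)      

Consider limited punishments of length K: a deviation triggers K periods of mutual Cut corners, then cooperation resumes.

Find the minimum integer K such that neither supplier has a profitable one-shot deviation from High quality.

No profitable deviation requires (21−18)(β+…+β^K) ≥ 30−21, i.e. β+…+β^K ≥ 3 ≈ 3.0000.
With β = 7/8, the partial sums are K=1: 0.8750, K=2: 1.6406, K=3: 2.3105, K=4: 2.8967, K=5: 3.4096.
K = 5 is the first length at which the sum reaches 3.0000.

5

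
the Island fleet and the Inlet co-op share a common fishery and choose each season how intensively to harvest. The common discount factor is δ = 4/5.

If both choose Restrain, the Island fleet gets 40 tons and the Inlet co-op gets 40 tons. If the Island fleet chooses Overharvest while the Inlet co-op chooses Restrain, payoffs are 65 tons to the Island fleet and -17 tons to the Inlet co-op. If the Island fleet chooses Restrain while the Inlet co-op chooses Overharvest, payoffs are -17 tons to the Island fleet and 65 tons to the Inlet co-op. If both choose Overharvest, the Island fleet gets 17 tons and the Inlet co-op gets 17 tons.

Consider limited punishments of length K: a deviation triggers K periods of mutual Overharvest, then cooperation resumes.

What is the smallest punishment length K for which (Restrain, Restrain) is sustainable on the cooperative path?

No profitable deviation requires (40−17)(δ+…+δ^K) ≥ 65−40, i.e. δ+…+δ^K ≥ 25/23 ≈ 1.0870.
With δ = 4/5, the partial sums are K=1: 0.8000, K=2: 1.4400.
K = 2 is the first length at which the sum reaches 1.0870.

2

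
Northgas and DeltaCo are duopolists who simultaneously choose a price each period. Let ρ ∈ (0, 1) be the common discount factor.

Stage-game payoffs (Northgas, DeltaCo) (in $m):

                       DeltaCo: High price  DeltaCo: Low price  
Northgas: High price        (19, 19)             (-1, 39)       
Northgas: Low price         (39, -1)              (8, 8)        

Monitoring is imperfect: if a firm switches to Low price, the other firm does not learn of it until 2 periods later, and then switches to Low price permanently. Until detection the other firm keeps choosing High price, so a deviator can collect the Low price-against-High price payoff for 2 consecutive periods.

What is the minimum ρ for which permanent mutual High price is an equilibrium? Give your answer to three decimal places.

0.803

Deviating for the 2 undetected periods gains 39−19 = 20 per period over cooperation, then loses 19−8 = 11 per period forever once punishment starts.
Gain: 20(1 + ρ + … + ρ^1); loss: 11·ρ^2/(1−ρ).
No profitable deviation ⇔ 20(1−ρ^2) ≤ 11·ρ^2, i.e. ρ^2 ≥ 20/(20+11) = 20/31.
Hence ρ ≥ (20/31)^(1/2) ≈ 0.803.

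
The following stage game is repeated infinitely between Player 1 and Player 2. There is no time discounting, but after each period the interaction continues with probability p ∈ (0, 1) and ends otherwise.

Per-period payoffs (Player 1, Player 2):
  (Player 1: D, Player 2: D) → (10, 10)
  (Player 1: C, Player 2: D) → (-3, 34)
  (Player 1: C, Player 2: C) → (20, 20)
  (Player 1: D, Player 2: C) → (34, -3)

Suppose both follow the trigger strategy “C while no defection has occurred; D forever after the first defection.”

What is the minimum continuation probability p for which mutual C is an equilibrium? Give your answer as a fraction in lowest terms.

With no time discounting, the continuation probability p plays the role of the discount factor.
Grim-trigger IC: 20/(1−p) ≥ 34 + 10p/(1−p) ⇒ p ≥ (34−20)/(34−10) = 7/12.

7/12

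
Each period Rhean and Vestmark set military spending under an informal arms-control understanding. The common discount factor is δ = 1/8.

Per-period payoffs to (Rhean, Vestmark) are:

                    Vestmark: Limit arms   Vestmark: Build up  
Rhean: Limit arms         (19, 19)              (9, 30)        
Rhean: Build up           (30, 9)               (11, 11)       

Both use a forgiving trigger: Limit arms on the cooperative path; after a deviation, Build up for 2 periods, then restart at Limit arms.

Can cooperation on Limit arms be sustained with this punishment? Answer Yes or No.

A one-shot deviation gives 30 now, then 11 for 2 periods, then back to 19.
Gain from deviating: (30−19) today; loss: (19−11) in each of the next 2 periods.
No-deviation condition: (19−11)(δ+…+δ^2) ≥ 30−19, i.e. δ+…+δ^2 ≥ 11/8.
At δ = 1/8: δ+…+δ^2 = 0.1406 < 1.3750.
So cooperation is not sustainable.

No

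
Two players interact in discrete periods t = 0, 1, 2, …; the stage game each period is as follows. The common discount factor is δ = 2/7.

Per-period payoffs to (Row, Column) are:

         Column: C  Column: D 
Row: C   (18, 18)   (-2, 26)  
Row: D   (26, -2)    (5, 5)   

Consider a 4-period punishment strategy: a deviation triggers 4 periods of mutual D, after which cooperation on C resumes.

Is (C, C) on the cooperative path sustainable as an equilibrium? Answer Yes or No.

Comparing payoff streams over the 5 periods until play realigns: cooperate → 18(1+δ+…+δ^4); deviate → 26 + 5(δ+…+δ^4).
Cooperation is sustained iff (18−5)(δ+…+δ^4) ≥ 26−18.
δ+…+δ^4 = 2/7·(1−(2/7)^4)/(1−2/7) = 0.3973, and (26−18)/(18−5) = 0.6154.
0.3973 < 0.6154, so cooperation is not sustainable.

No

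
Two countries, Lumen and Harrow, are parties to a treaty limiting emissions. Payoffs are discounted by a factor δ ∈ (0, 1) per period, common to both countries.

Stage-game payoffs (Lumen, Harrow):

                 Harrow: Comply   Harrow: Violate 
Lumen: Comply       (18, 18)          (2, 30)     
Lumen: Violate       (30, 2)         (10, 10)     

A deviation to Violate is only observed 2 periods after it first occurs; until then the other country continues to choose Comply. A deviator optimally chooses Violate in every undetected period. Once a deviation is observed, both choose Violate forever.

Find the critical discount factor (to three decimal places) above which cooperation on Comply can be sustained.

Deviating for the 2 undetected periods gains 30−18 = 12 per period over cooperation, then loses 18−10 = 8 per period forever once punishment starts.
Gain: 12(1 + δ + … + δ^1); loss: 8·δ^2/(1−δ).
No profitable deviation ⇔ 12(1−δ^2) ≤ 8·δ^2, i.e. δ^2 ≥ 12/(12+8) = 3/5.
Hence δ ≥ (3/5)^(1/2) ≈ 0.775.

0.775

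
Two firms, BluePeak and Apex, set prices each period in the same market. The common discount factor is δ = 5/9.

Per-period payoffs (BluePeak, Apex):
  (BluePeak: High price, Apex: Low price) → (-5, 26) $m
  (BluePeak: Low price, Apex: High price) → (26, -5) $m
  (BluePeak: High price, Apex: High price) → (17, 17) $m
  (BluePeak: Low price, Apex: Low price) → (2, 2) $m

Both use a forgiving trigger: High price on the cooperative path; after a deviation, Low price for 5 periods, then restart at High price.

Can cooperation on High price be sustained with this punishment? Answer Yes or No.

Yes

A one-shot deviation gives 26 now, then 2 for 5 periods, then back to 17.
Gain from deviating: (26−17) today; loss: (17−2) in each of the next 5 periods.
No-deviation condition: (17−2)(δ+…+δ^5) ≥ 26−17, i.e. δ+…+δ^5 ≥ 3/5.
At δ = 5/9: δ+…+δ^5 = 1.1838 ≥ 0.6000.
So cooperation is sustainable.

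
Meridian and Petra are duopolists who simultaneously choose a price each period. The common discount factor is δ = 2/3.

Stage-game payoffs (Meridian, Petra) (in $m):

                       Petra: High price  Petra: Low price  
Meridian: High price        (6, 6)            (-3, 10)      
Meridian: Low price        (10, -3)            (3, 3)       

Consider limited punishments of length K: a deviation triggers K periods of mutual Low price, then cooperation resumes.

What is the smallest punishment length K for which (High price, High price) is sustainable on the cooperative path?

3

No profitable deviation requires (6−3)(δ+…+δ^K) ≥ 10−6, i.e. δ+…+δ^K ≥ 4/3 ≈ 1.3333.
With δ = 2/3, the partial sums are K=1: 0.6667, K=2: 1.1111, K=3: 1.4074.
K = 3 is the first length at which the sum reaches 1.3333.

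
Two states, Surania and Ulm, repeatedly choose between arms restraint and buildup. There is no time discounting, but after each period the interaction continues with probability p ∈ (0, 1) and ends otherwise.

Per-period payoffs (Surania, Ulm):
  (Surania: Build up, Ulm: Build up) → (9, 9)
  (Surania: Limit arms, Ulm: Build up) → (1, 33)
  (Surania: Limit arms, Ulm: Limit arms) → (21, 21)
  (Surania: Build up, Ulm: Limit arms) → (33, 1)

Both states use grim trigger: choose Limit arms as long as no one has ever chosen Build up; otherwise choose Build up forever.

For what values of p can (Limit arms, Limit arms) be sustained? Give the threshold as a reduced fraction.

1/2

With no time discounting, the continuation probability p plays the role of the discount factor.
Grim-trigger IC: 21/(1−p) ≥ 33 + 9p/(1−p) ⇒ p ≥ (33−21)/(33−9) = 1/2.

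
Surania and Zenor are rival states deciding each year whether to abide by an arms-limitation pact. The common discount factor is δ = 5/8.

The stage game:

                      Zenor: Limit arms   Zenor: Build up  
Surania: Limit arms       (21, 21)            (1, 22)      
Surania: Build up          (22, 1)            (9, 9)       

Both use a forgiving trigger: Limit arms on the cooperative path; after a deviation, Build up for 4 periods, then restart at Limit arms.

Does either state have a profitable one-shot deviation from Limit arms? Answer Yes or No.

No

IC: δ+…+δ^4 ≥ (22−21)/(21−9) = 1/12.
At δ = 5/8: partial sum = 1.4124 ≥ 0.0833. Cooperation sustainable.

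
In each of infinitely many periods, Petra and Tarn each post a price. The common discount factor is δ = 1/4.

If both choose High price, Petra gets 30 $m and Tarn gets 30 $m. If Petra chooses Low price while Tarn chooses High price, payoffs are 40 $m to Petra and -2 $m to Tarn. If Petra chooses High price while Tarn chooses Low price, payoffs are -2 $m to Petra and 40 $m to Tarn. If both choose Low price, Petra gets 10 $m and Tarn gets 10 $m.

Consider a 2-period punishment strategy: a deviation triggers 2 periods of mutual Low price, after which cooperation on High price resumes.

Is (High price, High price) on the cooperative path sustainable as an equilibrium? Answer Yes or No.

No

Comparing payoff streams over the 3 periods until play realigns: cooperate → 30(1+δ+…+δ^2); deviate → 40 + 10(δ+…+δ^2).
Cooperation is sustained iff (30−10)(δ+…+δ^2) ≥ 40−30.
δ+…+δ^2 = 1/4·(1−(1/4)^2)/(1−1/4) = 0.3125, and (40−30)/(30−10) = 0.5000.
0.3125 < 0.5000, so cooperation is not sustainable.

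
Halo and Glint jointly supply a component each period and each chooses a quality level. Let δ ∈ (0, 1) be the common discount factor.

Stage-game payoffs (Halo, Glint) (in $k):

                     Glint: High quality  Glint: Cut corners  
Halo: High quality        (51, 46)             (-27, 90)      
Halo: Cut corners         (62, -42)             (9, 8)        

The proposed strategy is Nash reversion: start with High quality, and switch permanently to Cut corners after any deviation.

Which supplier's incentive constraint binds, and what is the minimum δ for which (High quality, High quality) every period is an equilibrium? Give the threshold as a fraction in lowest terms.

Glint; δ ≥ 22/41

Halo: cooperation gives 51 each period; deviation gives 62 once then 9 forever.
  51/(1−δ) ≥ 62 + 9δ/(1−δ) ⇒ δ ≥ 11/53.
Glint: cooperation gives 46 each period; deviation gives 90 once then 8 forever.
  δ ≥ 44/82 = 22/41.
Both must hold, so the binding constraint is Glint's: δ ≥ 22/41.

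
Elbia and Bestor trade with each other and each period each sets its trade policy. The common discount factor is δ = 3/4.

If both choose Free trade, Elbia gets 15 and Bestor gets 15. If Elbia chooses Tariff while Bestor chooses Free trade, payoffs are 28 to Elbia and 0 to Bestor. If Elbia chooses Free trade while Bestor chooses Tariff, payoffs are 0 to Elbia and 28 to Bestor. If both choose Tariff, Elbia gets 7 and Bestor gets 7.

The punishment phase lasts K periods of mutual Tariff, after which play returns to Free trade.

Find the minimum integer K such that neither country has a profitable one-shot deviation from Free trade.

Need Σ_{k=1}^{K} δ^k ≥ (28−15)/(15−7) = 1.6250 at δ = 3/4.
At K = 2 the sum is 1.3125 < 1.6250; at K = 3 it is 1.7344 ≥ 1.6250.
So the minimum punishment length is K = 3.

3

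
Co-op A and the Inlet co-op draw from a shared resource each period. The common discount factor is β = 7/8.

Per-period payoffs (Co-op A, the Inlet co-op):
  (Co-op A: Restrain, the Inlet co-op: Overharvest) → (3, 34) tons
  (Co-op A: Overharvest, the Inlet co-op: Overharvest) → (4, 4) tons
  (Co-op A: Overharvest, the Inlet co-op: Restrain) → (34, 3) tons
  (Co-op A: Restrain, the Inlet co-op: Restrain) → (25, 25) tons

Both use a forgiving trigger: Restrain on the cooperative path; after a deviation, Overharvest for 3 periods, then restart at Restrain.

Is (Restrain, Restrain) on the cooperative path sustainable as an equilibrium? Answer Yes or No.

Yes

IC: β+…+β^3 ≥ (34−25)/(25−4) = 3/7.
At β = 7/8: partial sum = 2.3105 ≥ 0.4286. Cooperation sustainable.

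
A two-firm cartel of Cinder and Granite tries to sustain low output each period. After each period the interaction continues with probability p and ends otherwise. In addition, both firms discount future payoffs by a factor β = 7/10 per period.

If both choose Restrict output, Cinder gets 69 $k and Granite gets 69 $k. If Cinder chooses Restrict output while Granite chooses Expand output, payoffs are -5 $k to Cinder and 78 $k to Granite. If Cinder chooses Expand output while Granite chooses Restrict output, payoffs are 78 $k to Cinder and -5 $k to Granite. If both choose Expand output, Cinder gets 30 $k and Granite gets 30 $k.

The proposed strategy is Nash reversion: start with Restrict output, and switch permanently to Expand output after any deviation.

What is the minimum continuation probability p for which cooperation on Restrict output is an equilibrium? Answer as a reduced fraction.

With continuation probability p and discount β, the effective per-period discount factor is βp.
Grim-trigger IC: βp ≥ (78−69)/(78−30) = 3/16.
So p ≥ (3/16)/(7/10) = 15/56.

15/56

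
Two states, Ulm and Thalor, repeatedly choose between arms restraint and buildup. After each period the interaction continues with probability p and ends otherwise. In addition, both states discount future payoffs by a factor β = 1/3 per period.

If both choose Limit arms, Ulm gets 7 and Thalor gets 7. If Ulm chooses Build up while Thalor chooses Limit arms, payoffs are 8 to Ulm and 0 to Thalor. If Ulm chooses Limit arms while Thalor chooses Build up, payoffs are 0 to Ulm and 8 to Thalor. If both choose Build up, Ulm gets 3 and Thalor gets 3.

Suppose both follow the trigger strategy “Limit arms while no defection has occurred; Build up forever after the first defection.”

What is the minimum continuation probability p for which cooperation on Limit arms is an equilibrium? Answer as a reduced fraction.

3/5

Expected continuation weight on next period's payoff is β·p = 1/3·p, which plays the role of the discount factor.
Cooperation requires 1/3·p ≥ (8−7)/(8−3) = 1/5, hence p ≥ 3/5.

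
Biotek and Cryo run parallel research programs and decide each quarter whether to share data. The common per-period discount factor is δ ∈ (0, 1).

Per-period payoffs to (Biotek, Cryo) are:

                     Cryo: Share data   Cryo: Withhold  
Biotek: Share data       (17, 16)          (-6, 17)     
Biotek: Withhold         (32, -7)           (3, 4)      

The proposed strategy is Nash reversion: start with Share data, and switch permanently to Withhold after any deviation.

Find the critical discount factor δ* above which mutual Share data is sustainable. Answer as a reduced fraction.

Biotek's threshold: (32−17)/(32−3) = 15/29.
Cryo's threshold: (17−16)/(17−4) = 1/13.
15/29 > 1/13, so Biotek binds and δ* = 15/29.

15/29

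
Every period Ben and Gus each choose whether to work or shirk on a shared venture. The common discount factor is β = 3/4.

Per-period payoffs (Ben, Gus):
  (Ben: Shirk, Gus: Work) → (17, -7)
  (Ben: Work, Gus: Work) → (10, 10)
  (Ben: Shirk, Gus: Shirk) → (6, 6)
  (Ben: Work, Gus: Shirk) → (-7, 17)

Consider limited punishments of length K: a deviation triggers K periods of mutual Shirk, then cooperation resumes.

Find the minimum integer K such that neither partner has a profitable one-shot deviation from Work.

IC: β(1−β^K)/(1−β) ≥ (17−10)/(10−6) = 7/4.
With β = 3/4: need 1 − β^K ≥ 7/4·(1−3/4)/(3/4), i.e. β^K ≤ 0.4167.
Since (3/4)^3 = 0.4219 and (3/4)^4 = 0.3164, the smallest such K is 4.

4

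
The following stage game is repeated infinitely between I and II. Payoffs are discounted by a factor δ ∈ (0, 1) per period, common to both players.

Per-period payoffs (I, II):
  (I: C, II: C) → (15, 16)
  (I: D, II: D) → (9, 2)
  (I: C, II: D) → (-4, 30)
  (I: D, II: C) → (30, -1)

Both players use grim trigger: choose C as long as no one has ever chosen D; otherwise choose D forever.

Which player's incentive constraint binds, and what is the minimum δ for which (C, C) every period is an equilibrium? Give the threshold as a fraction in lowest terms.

I; δ ≥ 5/7

I: cooperation gives 15 each period; deviation gives 30 once then 9 forever.
  15/(1−δ) ≥ 30 + 9δ/(1−δ) ⇒ δ ≥ 15/21 = 5/7.
II: cooperation gives 16 each period; deviation gives 30 once then 2 forever.
  δ ≥ 14/28 = 1/2.
Both must hold, so the binding constraint is I's: δ ≥ 5/7.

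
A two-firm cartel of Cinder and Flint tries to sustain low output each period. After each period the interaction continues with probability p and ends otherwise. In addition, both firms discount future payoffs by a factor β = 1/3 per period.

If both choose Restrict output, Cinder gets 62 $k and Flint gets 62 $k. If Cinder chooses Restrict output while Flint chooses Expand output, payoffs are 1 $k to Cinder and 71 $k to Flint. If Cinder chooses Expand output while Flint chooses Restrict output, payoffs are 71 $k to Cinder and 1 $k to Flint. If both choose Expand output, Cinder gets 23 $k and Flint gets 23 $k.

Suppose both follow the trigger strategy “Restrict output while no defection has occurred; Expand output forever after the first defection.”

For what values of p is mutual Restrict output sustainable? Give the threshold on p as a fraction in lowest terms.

9/16

With continuation probability p and discount β, the effective per-period discount factor is βp.
Grim-trigger IC: βp ≥ (71−62)/(71−23) = 3/16.
So p ≥ (3/16)/(1/3) = 9/16.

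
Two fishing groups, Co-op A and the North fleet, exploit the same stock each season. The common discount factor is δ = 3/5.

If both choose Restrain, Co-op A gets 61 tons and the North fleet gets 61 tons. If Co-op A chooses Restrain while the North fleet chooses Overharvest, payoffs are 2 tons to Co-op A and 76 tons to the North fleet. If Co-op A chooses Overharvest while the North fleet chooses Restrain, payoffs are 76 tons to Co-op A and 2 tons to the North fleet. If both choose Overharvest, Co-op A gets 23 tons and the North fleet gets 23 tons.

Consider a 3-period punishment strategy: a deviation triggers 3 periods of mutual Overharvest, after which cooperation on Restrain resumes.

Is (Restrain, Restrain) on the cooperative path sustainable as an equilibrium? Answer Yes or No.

A one-shot deviation gives 76 now, then 23 for 3 periods, then back to 61.
Gain from deviating: (76−61) today; loss: (61−23) in each of the next 3 periods.
No-deviation condition: (61−23)(δ+…+δ^3) ≥ 76−61, i.e. δ+…+δ^3 ≥ 15/38.
At δ = 3/5: δ+…+δ^3 = 1.1760 ≥ 0.3947.
So cooperation is sustainable.

Yes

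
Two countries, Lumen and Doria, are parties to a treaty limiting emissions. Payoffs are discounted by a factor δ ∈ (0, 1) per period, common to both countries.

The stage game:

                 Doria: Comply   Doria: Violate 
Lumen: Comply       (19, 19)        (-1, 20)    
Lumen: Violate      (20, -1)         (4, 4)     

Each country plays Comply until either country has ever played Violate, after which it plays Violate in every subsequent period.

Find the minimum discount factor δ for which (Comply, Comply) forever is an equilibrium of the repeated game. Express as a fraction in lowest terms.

19/(1−δ) ≥ 20 + 4δ/(1−δ)
19 ≥ 20 − 16δ
δ ≥ 1/16.

1/16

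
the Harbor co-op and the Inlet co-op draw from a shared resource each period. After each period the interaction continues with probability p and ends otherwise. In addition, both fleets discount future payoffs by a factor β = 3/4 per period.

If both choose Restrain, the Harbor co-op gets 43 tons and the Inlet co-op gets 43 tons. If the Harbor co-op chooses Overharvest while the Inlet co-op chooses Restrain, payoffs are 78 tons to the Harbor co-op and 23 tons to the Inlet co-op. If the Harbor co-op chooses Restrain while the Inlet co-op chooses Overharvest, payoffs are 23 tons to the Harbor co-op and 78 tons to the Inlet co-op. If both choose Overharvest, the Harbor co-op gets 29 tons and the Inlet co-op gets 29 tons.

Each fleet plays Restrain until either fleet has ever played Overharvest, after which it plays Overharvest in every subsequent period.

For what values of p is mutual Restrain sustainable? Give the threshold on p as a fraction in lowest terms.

20/21

Expected continuation weight on next period's payoff is β·p = 3/4·p, which plays the role of the discount factor.
Cooperation requires 3/4·p ≥ (78−43)/(78−29) = 5/7, hence p ≥ 20/21.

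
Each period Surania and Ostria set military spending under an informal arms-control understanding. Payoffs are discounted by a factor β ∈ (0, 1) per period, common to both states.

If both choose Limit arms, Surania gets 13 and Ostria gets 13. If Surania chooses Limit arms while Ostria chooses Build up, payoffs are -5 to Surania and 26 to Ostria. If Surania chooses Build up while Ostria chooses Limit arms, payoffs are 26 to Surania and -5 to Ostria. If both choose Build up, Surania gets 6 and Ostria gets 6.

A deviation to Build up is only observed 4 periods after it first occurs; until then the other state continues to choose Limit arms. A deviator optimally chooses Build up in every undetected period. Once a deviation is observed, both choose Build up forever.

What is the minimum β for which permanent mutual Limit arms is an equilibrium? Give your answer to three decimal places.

The best deviation is to choose Build up for all 4 undetected periods, earning 26 each, then 6 forever once detected.
Deviation value: 26(1−β^4)/(1−β) + 6β^4/(1−β); cooperation value: 13/(1−β).
IC: 13 ≥ 26(1−β^4) + 6β^4 = 26 − 20β^4.
So β^4 ≥ 13/20, giving β ≥ (13/20)^(1/4) ≈ 0.898.

0.898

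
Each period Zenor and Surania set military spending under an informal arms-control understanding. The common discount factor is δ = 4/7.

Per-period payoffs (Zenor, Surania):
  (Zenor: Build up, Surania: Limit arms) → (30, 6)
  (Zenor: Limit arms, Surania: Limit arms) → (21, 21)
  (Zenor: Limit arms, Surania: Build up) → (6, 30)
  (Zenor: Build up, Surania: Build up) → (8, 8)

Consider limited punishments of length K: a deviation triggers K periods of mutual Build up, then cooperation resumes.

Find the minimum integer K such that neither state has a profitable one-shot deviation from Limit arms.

IC: δ(1−δ^K)/(1−δ) ≥ (30−21)/(21−8) = 9/13.
With δ = 4/7: need 1 − δ^K ≥ 9/13·(1−4/7)/(4/7), i.e. δ^K ≤ 0.4808.
Since (4/7)^1 = 0.5714 and (4/7)^2 = 0.3265, the smallest such K is 2.

2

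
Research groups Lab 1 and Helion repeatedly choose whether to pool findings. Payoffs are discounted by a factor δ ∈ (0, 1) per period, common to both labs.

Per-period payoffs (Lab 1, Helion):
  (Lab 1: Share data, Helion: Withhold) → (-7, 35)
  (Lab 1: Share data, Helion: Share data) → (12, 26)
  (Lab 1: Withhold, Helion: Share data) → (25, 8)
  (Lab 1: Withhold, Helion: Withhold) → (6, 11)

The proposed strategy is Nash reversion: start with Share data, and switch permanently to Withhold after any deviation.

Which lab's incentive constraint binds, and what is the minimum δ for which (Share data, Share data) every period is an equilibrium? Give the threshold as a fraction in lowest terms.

Lab 1; δ ≥ 13/19

For Lab 1: deviation gain 25−12 = 13, per-period punishment loss 12−6 = 6. IC gives δ ≥ 13/19.
For Helion: gain 9, loss 15 per period, so δ ≥ 9/24 = 3/8.
The tighter constraint is Lab 1's, so cooperation needs δ ≥ 13/19.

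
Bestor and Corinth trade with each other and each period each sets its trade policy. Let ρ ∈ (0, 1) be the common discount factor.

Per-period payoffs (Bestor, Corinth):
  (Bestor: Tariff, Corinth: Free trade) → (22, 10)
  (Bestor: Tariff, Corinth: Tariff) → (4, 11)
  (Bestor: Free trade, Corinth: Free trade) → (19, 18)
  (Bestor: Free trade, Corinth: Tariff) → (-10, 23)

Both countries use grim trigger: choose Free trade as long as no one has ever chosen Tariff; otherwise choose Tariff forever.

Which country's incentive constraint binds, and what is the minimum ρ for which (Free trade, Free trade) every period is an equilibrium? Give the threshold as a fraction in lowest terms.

Corinth; ρ ≥ 5/12

For Bestor: deviation gain 22−19 = 3, per-period punishment loss 19−4 = 15. IC gives ρ ≥ 3/18 = 1/6.
For Corinth: gain 5, loss 7 per period, so ρ ≥ 5/12.
The tighter constraint is Corinth's, so cooperation needs ρ ≥ 5/12.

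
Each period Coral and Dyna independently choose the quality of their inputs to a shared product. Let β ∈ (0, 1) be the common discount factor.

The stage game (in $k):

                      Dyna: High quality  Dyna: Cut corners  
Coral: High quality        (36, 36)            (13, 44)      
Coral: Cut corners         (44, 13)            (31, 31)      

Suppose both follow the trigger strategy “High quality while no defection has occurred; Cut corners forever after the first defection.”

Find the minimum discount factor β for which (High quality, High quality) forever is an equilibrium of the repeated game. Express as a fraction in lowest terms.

8/13

Cooperation forever yields 36 each period: 36/(1−β).
Deviating yields 44 once, then 31 forever: 44 + 31β/(1−β).
No profitable deviation requires 36/(1−β) ≥ 44 + 31β/(1−β).
Multiplying by (1−β): 36 ≥ 44(1−β) + 31β = 44 − 13β.
So 13β ≥ 8, i.e. β ≥ 8/13.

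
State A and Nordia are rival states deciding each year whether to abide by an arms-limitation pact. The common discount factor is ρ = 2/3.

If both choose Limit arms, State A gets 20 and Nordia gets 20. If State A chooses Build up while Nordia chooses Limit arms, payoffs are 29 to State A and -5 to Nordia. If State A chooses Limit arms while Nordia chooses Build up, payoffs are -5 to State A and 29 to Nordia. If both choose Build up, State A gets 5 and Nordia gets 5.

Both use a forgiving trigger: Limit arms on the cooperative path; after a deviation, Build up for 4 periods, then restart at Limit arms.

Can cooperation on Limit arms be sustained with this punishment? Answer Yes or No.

Yes

IC: ρ+…+ρ^4 ≥ (29−20)/(20−5) = 3/5.
At ρ = 2/3: partial sum = 1.6049 ≥ 0.6000. Cooperation sustainable.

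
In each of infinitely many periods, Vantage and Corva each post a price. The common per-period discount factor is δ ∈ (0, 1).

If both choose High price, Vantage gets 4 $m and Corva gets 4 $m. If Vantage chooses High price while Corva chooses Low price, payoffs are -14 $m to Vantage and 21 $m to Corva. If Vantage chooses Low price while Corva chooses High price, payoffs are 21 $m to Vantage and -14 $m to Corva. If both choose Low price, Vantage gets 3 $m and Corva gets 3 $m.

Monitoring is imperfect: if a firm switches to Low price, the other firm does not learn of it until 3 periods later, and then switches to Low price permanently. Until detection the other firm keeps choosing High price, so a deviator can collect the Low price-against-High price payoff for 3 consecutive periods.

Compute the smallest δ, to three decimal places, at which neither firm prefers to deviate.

Deviating for the 3 undetected periods gains 21−4 = 17 per period over cooperation, then loses 4−3 = 1 per period forever once punishment starts.
Gain: 17(1 + δ + … + δ^2); loss: 1·δ^3/(1−δ).
No profitable deviation ⇔ 17(1−δ^3) ≤ 1·δ^3, i.e. δ^3 ≥ 17/(17+1) = 17/18.
Hence δ ≥ (17/18)^(1/3) ≈ 0.981.

0.981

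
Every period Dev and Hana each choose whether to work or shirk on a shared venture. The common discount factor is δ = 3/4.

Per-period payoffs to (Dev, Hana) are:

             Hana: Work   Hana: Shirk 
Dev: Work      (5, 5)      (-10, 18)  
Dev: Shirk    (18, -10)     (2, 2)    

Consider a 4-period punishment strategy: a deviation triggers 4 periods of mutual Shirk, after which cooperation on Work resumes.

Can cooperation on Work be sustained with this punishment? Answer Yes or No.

No

Comparing payoff streams over the 5 periods until play realigns: cooperate → 5(1+δ+…+δ^4); deviate → 18 + 2(δ+…+δ^4).
Cooperation is sustained iff (5−2)(δ+…+δ^4) ≥ 18−5.
δ+…+δ^4 = 3/4·(1−(3/4)^4)/(1−3/4) = 2.0508, and (18−5)/(5−2) = 4.3333.
2.0508 < 4.3333, so cooperation is not sustainable.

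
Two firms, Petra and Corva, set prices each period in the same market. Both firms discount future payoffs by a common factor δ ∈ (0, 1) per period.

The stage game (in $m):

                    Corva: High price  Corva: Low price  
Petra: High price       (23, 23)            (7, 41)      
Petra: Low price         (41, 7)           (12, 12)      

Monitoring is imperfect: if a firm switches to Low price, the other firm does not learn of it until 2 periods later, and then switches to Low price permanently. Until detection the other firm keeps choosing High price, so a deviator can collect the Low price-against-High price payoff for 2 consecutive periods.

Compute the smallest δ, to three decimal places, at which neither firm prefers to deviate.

Deviating for the 2 undetected periods gains 41−23 = 18 per period over cooperation, then loses 23−12 = 11 per period forever once punishment starts.
Gain: 18(1 + δ + … + δ^1); loss: 11·δ^2/(1−δ).
No profitable deviation ⇔ 18(1−δ^2) ≤ 11·δ^2, i.e. δ^2 ≥ 18/(18+11) = 18/29.
Hence δ ≥ (18/29)^(1/2) ≈ 0.788.

0.788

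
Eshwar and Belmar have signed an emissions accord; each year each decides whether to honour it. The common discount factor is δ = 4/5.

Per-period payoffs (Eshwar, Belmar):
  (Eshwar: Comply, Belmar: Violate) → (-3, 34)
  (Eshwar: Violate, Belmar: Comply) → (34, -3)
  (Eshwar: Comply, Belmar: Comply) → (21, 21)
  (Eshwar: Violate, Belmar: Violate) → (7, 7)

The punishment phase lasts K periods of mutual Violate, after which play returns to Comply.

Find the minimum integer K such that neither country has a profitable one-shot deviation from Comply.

No profitable deviation requires (21−7)(δ+…+δ^K) ≥ 34−21, i.e. δ+…+δ^K ≥ 13/14 ≈ 0.9286.
With δ = 4/5, the partial sums are K=1: 0.8000, K=2: 1.4400.
K = 2 is the first length at which the sum reaches 0.9286.

2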